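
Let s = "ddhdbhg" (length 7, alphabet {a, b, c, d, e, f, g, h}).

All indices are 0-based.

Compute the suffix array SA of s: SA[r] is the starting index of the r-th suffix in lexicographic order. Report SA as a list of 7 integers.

rank | idx | suffix
   0 |   4 | bhg
   1 |   3 | dbhg
   2 |   0 | ddhdbhg
   3 |   1 | dhdbhg
   4 |   6 | g
   5 |   2 | hdbhg
   6 |   5 | hg

[4, 3, 0, 1, 6, 2, 5]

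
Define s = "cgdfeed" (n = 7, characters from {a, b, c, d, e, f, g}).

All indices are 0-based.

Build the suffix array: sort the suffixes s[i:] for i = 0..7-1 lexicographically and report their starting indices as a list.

rank | idx | suffix
   0 |   0 | cgdfeed
   1 |   6 | d
   2 |   2 | dfeed
   3 |   5 | ed
   4 |   4 | eed
   5 |   3 | feed
   6 |   1 | gdfeed

[0, 6, 2, 5, 4, 3, 1]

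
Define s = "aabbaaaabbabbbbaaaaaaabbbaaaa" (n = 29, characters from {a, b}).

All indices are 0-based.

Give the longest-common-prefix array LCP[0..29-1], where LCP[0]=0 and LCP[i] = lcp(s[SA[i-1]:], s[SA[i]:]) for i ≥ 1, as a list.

[0, 1, 2, 3, 4, 6, 5, 4, 6, 3, 5, 2, 5, 4, 1, 4, 3, 4, 0, 5, 5, 2, 1, 6, 6, 3, 2, 7, 3]

rank→(start, suffix):
  0 → (28, 'a')
  1 → (27, 'aa')
  2 → (26, 'aaa')
  3 → (25, 'aaaa')
  4 → (15, 'aaaaaaabbbaaaa')
  5 → (16, 'aaaaaabbbaaaa')
  6 → (17, 'aaaaabbbaaaa')
  7 → (4, 'aaaabbabbbbaaaaaaabbbaaaa')
  8 → (18, 'aaaabbbaaaa')
  9 → (5, 'aaabbabbbbaaaaaaabbbaaaa')
  10 → (19, 'aaabbbaaaa')
  11 → (0, 'aabbaaaabbabbbbaaaaaaabbbaaaa')
  12 → (6, 'aabbabbbbaaaaaaabbbaaaa')
  13 → (20, 'aabbbaaaa')
  14 → (1, 'abbaaaabbabbbbaaaaaaabbbaaaa')
  15 → (7, 'abbabbbbaaaaaaabbbaaaa')
  16 → (21, 'abbbaaaa')
  17 → (10, 'abbbbaaaaaaabbbaaaa')
  18 → (24, 'baaaa')
  19 → (14, 'baaaaaaabbbaaaa')
  20 → (3, 'baaaabbabbbbaaaaaaabbbaaaa')
  21 → (9, 'babbbbaaaaaaabbbaaaa')
  22 → (23, 'bbaaaa')
  23 → (13, 'bbaaaaaaabbbaaaa')
  24 → (2, 'bbaaaabbabbbbaaaaaaabbbaaaa')
  25 → (8, 'bbabbbbaaaaaaabbbaaaa')
  26 → (22, 'bbbaaaa')
  27 → (12, 'bbbaaaaaaabbbaaaa')
  28 → (11, 'bbbbaaaaaaabbbaaaa')

SA = [28, 27, 26, 25, 15, 16, 17, 4, 18, 5, 19, 0, 6, 20, 1, 7, 21, 10, 24, 14, 3, 9, 23, 13, 2, 8, 22, 12, 11]
[i] adj suffixes → lcp
  [1] 28/27 → 1 ('a')
  [2] 27/26 → 2 ('aa')
  [3] 26/25 → 3 ('aaa')
  [4] 25/15 → 4 ('aaaa')
  [5] 15/16 → 6 ('aaaaaa')
  [6] 16/17 → 5 ('aaaaa')
  [7] 17/4 → 4 ('aaaa')
  [8] 4/18 → 6 ('aaaabb')
  [9] 18/5 → 3 ('aaa')
  [10] 5/19 → 5 ('aaabb')
  [11] 19/0 → 2 ('aa')
  [12] 0/6 → 5 ('aabba')
  [13] 6/20 → 4 ('aabb')
  [14] 20/1 → 1 ('a')
  [15] 1/7 → 4 ('abba')
  [16] 7/21 → 3 ('abb')
  [17] 21/10 → 4 ('abbb')
  [18] 10/24 → 0 ('')
  [19] 24/14 → 5 ('baaaa')
  [20] 14/3 → 5 ('baaaa')
  [21] 3/9 → 2 ('ba')
  [22] 9/23 → 1 ('b')
  [23] 23/13 → 6 ('bbaaaa')
  [24] 13/2 → 6 ('bbaaaa')
  [25] 2/8 → 3 ('bba')
  [26] 8/22 → 2 ('bb')
  [27] 22/12 → 7 ('bbbaaaa')
  [28] 12/11 → 3 ('bbb')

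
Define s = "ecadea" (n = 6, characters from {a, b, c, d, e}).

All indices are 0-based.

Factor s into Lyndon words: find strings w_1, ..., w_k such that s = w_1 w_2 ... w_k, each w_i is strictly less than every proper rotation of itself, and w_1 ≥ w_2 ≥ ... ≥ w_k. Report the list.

["e", "c", "ade", "a"]

emit factor 1: 'e' (i=0, period=1)
emit factor 2: 'c' (i=1, period=1)
emit factor 3: 'ade' (i=2, period=3)
emit factor 4: 'a' (i=5, period=1)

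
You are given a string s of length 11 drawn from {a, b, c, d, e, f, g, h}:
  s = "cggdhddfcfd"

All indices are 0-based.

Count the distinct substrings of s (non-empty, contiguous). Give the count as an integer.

rank | idx | suffix
   0 |   8 | cfd
   1 |   0 | cggdhddfcfd
   2 |  10 | d
   3 |   5 | ddfcfd
   4 |   6 | dfcfd
   5 |   3 | dhddfcfd
   6 |   7 | fcfd
   7 |   9 | fd
   8 |   2 | gdhddfcfd
   9 |   1 | ggdhddfcfd
  10 |   4 | hddfcfd

SA = [8, 0, 10, 5, 6, 3, 7, 9, 2, 1, 4]
rank  pair      lcp
   1  s[8:],s[0:]  1  'c'
   2  s[0:],s[10:]  0  ''
   3  s[10:],s[5:]  1  'd'
   4  s[5:],s[6:]  1  'd'
   5  s[6:],s[3:]  1  'd'
   6  s[3:],s[7:]  0  ''
   7  s[7:],s[9:]  1  'f'
   8  s[9:],s[2:]  0  ''
   9  s[2:],s[1:]  1  'g'
  10  s[1:],s[4:]  0  ''

n(n+1)/2 = 11·12/2 = 66
Σ LCP = 0 + 1 + 0 + 1 + 1 + 1 + 0 + 1 + 0 + 1 + 0 = 6
distinct = 66 − 6 = 60

60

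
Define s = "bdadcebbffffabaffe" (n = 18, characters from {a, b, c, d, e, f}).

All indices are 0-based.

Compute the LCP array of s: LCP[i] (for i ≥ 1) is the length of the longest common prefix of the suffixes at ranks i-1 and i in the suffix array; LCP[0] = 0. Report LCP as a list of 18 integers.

[0, 1, 1, 0, 1, 1, 1, 0, 0, 1, 0, 1, 0, 1, 1, 2, 2, 3]

rank | idx | suffix
   0 |  12 | abaffe
   1 |   2 | adcebbffffabaffe
   2 |  14 | affe
   3 |  13 | baffe
   4 |   6 | bbffffabaffe
   5 |   0 | bdadcebbffffabaffe
   6 |   7 | bffffabaffe
   7 |   4 | cebbffffabaffe
   8 |   1 | dadcebbffffabaffe
   9 |   3 | dcebbffffabaffe
  10 |  17 | e
  11 |   5 | ebbffffabaffe
  12 |  11 | fabaffe
  13 |  16 | fe
  14 |  10 | ffabaffe
  15 |  15 | ffe
  16 |   9 | fffabaffe
  17 |   8 | ffffabaffe

SA = [12, 2, 14, 13, 6, 0, 7, 4, 1, 3, 17, 5, 11, 16, 10, 15, 9, 8]
i: (SA[i-1],SA[i]) lcp shared
  1: (12,2) 1 'a'
  2: (2,14) 1 'a'
  3: (14,13) 0 ''
  4: (13,6) 1 'b'
  5: (6,0) 1 'b'
  6: (0,7) 1 'b'
  7: (7,4) 0 ''
  8: (4,1) 0 ''
  9: (1,3) 1 'd'
  10: (3,17) 0 ''
  11: (17,5) 1 'e'
  12: (5,11) 0 ''
  13: (11,16) 1 'f'
  14: (16,10) 1 'f'
  15: (10,15) 2 'ff'
  16: (15,9) 2 'ff'
  17: (9,8) 3 'fff'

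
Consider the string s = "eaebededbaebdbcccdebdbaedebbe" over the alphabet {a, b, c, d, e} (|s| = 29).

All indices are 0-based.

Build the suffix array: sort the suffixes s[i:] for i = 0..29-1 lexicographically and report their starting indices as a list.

[9, 1, 22, 8, 21, 26, 13, 19, 11, 27, 3, 14, 15, 16, 7, 20, 12, 24, 17, 5, 28, 0, 25, 18, 10, 2, 6, 23, 4]

rank→(start, suffix):
  0 → (9, 'aebdbcccdebdbaedebbe')
  1 → (1, 'aebededbaebdbcccdebdbaedebbe')
  2 → (22, 'aedebbe')
  3 → (8, 'baebdbcccdebdbaedebbe')
  4 → (21, 'baedebbe')
  5 → (26, 'bbe')
  6 → (13, 'bcccdebdbaedebbe')
  7 → (19, 'bdbaedebbe')
  8 → (11, 'bdbcccdebdbaedebbe')
  9 → (27, 'be')
  10 → (3, 'bededbaebdbcccdebdbaedebbe')
  11 → (14, 'cccdebdbaedebbe')
  12 → (15, 'ccdebdbaedebbe')
  13 → (16, 'cdebdbaedebbe')
  14 → (7, 'dbaebdbcccdebdbaedebbe')
  15 → (20, 'dbaedebbe')
  16 → (12, 'dbcccdebdbaedebbe')
  17 → (24, 'debbe')
  18 → (17, 'debdbaedebbe')
  19 → (5, 'dedbaebdbcccdebdbaedebbe')
  20 → (28, 'e')
  21 → (0, 'eaebededbaebdbcccdebdbaedebbe')
  22 → (25, 'ebbe')
  23 → (18, 'ebdbaedebbe')
  24 → (10, 'ebdbcccdebdbaedebbe')
  25 → (2, 'ebededbaebdbcccdebdbaedebbe')
  26 → (6, 'edbaebdbcccdebdbaedebbe')
  27 → (23, 'edebbe')
  28 → (4, 'ededbaebdbcccdebdbaedebbe')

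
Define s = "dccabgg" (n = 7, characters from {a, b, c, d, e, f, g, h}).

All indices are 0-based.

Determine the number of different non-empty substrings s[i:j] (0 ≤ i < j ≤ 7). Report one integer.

rank→(start, suffix):
  0 → (3, 'abgg')
  1 → (4, 'bgg')
  2 → (2, 'cabgg')
  3 → (1, 'ccabgg')
  4 → (0, 'dccabgg')
  5 → (6, 'g')
  6 → (5, 'gg')

SA = [3, 4, 2, 1, 0, 6, 5]
i: (SA[i-1],SA[i]) lcp shared
  1: (3,4) 0 ''
  2: (4,2) 0 ''
  3: (2,1) 1 'c'
  4: (1,0) 0 ''
  5: (0,6) 0 ''
  6: (6,5) 1 'g'

n(n+1)/2 = 7·8/2 = 28
Σ LCP = 0 + 0 + 0 + 1 + 0 + 0 + 1 = 2
distinct = 28 − 2 = 26

26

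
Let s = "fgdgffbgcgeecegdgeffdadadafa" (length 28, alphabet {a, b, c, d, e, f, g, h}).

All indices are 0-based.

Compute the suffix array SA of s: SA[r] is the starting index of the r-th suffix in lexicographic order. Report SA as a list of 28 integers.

[27, 21, 23, 25, 6, 12, 8, 20, 22, 24, 15, 2, 11, 10, 17, 13, 26, 5, 19, 4, 18, 0, 7, 14, 1, 9, 16, 3]

rank→(start, suffix):
  0 → (27, 'a')
  1 → (21, 'adadafa')
  2 → (23, 'adafa')
  3 → (25, 'afa')
  4 → (6, 'bgcgeecegdgeffdadadafa')
  5 → (12, 'cegdgeffdadadafa')
  6 → (8, 'cgeecegdgeffdadadafa')
  7 → (20, 'dadadafa')
  8 → (22, 'dadafa')
  9 → (24, 'dafa')
  10 → (15, 'dgeffdadadafa')
  11 → (2, 'dgffbgcgeecegdgeffdadadafa')
  12 → (11, 'ecegdgeffdadadafa')
  13 → (10, 'eecegdgeffdadadafa')
  14 → (17, 'effdadadafa')
  15 → (13, 'egdgeffdadadafa')
  16 → (26, 'fa')
  17 → (5, 'fbgcgeecegdgeffdadadafa')
  18 → (19, 'fdadadafa')
  19 → (4, 'ffbgcgeecegdgeffdadadafa')
  20 → (18, 'ffdadadafa')
  21 → (0, 'fgdgffbgcgeecegdgeffdadadafa')
  22 → (7, 'gcgeecegdgeffdadadafa')
  23 → (14, 'gdgeffdadadafa')
  24 → (1, 'gdgffbgcgeecegdgeffdadadafa')
  25 → (9, 'geecegdgeffdadadafa')
  26 → (16, 'geffdadadafa')
  27 → (3, 'gffbgcgeecegdgeffdadadafa')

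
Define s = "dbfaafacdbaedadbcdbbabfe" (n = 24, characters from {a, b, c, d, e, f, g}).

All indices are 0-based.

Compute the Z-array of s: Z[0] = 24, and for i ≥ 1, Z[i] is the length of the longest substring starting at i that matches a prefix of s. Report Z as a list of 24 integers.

[24, 0, 0, 0, 0, 0, 0, 0, 2, 0, 0, 0, 1, 0, 2, 0, 0, 2, 0, 0, 0, 0, 0, 0]

Z[0]=24
i=1: outside box; Z[1]=0
i=2: outside box; Z[2]=0
i=3: outside box; Z[3]=0
i=4: outside box; Z[4]=0
i=5: outside box; Z[5]=0
i=6: outside box; Z[6]=0
i=7: outside box; Z[7]=0
i=8: outside box; Z[8]=2 grow→box=[8,10)
i=9: min(r-i=1, Z[1]=0)=0; Z[9]=0
i=10: outside box; Z[10]=0
i=11: outside box; Z[11]=0
i=12: outside box; Z[12]=1 grow→box=[12,13)
i=13: outside box; Z[13]=0
i=14: outside box; Z[14]=2 grow→box=[14,16)
i=15: min(r-i=1, Z[1]=0)=0; Z[15]=0
i=16: outside box; Z[16]=0
i=17: outside box; Z[17]=2 grow→box=[17,19)
i=18: min(r-i=1, Z[1]=0)=0; Z[18]=0
i=19: outside box; Z[19]=0
i=20: outside box; Z[20]=0
i=21: outside box; Z[21]=0
i=22: outside box; Z[22]=0
i=23: outside box; Z[23]=0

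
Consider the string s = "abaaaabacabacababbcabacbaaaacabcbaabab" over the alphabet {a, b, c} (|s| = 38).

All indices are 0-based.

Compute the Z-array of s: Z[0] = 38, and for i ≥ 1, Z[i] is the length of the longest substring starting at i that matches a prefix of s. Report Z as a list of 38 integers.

[38, 0, 1, 1, 1, 3, 0, 1, 0, 3, 0, 1, 0, 3, 0, 2, 0, 0, 0, 3, 0, 1, 0, 0, 1, 1, 1, 1, 0, 2, 0, 0, 0, 1, 3, 0, 2, 0]

Z[0]=38
i=1: fresh scan; Z[1]=0
i=2: fresh scan; Z[2]=1 scan→box=[2,3)
i=3: fresh scan; Z[3]=1 scan→box=[3,4)
i=4: fresh scan; Z[4]=1 scan→box=[4,5)
i=5: fresh scan; Z[5]=3 scan→box=[5,8)
i=6: min(r-i=2, Z[1]=0)=0; Z[6]=0
i=7: min(r-i=1, Z[2]=1)=1; Z[7]=1
i=8: fresh scan; Z[8]=0
i=9: fresh scan; Z[9]=3 scan→box=[9,12)
i=10: min(r-i=2, Z[1]=0)=0; Z[10]=0
i=11: min(r-i=1, Z[2]=1)=1; Z[11]=1
i=12: fresh scan; Z[12]=0
i=13: fresh scan; Z[13]=3 scan→box=[13,16)
i=14: min(r-i=2, Z[1]=0)=0; Z[14]=0
i=15: min(r-i=1, Z[2]=1)=1; Z[15]=2 scan→box=[15,17)
i=16: min(r-i=1, Z[1]=0)=0; Z[16]=0
i=17: fresh scan; Z[17]=0
i=18: fresh scan; Z[18]=0
i=19: fresh scan; Z[19]=3 scan→box=[19,22)
i=20: min(r-i=2, Z[1]=0)=0; Z[20]=0
i=21: min(r-i=1, Z[2]=1)=1; Z[21]=1
i=22: fresh scan; Z[22]=0
i=23: fresh scan; Z[23]=0
i=24: fresh scan; Z[24]=1 scan→box=[24,25)
i=25: fresh scan; Z[25]=1 scan→box=[25,26)
i=26: fresh scan; Z[26]=1 scan→box=[26,27)
i=27: fresh scan; Z[27]=1 scan→box=[27,28)
i=28: fresh scan; Z[28]=0
i=29: fresh scan; Z[29]=2 scan→box=[29,31)
i=30: min(r-i=1, Z[1]=0)=0; Z[30]=0
i=31: fresh scan; Z[31]=0
i=32: fresh scan; Z[32]=0
i=33: fresh scan; Z[33]=1 scan→box=[33,34)
i=34: fresh scan; Z[34]=3 scan→box=[34,37)
i=35: min(r-i=2, Z[1]=0)=0; Z[35]=0
i=36: min(r-i=1, Z[2]=1)=1; Z[36]=2 scan→box=[36,38)
i=37: min(r-i=1, Z[1]=0)=0; Z[37]=0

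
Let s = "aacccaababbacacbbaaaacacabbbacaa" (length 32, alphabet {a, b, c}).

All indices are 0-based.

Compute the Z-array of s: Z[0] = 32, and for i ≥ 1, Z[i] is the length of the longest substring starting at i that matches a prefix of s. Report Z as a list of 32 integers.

Z[0]=32
i=1: outside box; Z[1]=1 scan→box=[1,2)
i=2: outside box; Z[2]=0
i=3: outside box; Z[3]=0
i=4: outside box; Z[4]=0
i=5: outside box; Z[5]=2 scan→box=[5,7)
i=6: min(r-i=1, Z[1]=1)=1; Z[6]=1
i=7: outside box; Z[7]=0
i=8: outside box; Z[8]=1 scan→box=[8,9)
i=9: outside box; Z[9]=0
i=10: outside box; Z[10]=0
i=11: outside box; Z[11]=1 scan→box=[11,12)
i=12: outside box; Z[12]=0
i=13: outside box; Z[13]=1 scan→box=[13,14)
i=14: outside box; Z[14]=0
i=15: outside box; Z[15]=0
i=16: outside box; Z[16]=0
i=17: outside box; Z[17]=2 scan→box=[17,19)
i=18: min(r-i=1, Z[1]=1)=1; Z[18]=2 scan→box=[18,20)
i=19: min(r-i=1, Z[1]=1)=1; Z[19]=3 scan→box=[19,22)
i=20: min(r-i=2, Z[1]=1)=1; Z[20]=1
i=21: min(r-i=1, Z[2]=0)=0; Z[21]=0
i=22: outside box; Z[22]=1 scan→box=[22,23)
i=23: outside box; Z[23]=0
i=24: outside box; Z[24]=1 scan→box=[24,25)
i=25: outside box; Z[25]=0
i=26: outside box; Z[26]=0
i=27: outside box; Z[27]=0
i=28: outside box; Z[28]=1 scan→box=[28,29)
i=29: outside box; Z[29]=0
i=30: outside box; Z[30]=2 scan→box=[30,32)
i=31: min(r-i=1, Z[1]=1)=1; Z[31]=1

[32, 1, 0, 0, 0, 2, 1, 0, 1, 0, 0, 1, 0, 1, 0, 0, 0, 2, 2, 3, 1, 0, 1, 0, 1, 0, 0, 0, 1, 0, 2, 1]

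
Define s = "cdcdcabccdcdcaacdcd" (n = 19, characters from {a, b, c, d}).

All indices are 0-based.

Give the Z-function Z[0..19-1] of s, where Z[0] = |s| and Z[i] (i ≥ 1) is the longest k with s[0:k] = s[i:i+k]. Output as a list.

[19, 0, 3, 0, 1, 0, 0, 1, 6, 0, 3, 0, 1, 0, 0, 4, 0, 2, 0]

Z[0]=19
i=1: outside box; Z[1]=0
i=2: outside box; Z[2]=3 extend→box=[2,5)
i=3: min(r-i=2, Z[1]=0)=0; Z[3]=0
i=4: min(r-i=1, Z[2]=3)=1; Z[4]=1
i=5: outside box; Z[5]=0
i=6: outside box; Z[6]=0
i=7: outside box; Z[7]=1 extend→box=[7,8)
i=8: outside box; Z[8]=6 extend→box=[8,14)
i=9: min(r-i=5, Z[1]=0)=0; Z[9]=0
i=10: min(r-i=4, Z[2]=3)=3; Z[10]=3
i=11: min(r-i=3, Z[3]=0)=0; Z[11]=0
i=12: min(r-i=2, Z[4]=1)=1; Z[12]=1
i=13: min(r-i=1, Z[5]=0)=0; Z[13]=0
i=14: outside box; Z[14]=0
i=15: outside box; Z[15]=4 extend→box=[15,19)
i=16: min(r-i=3, Z[1]=0)=0; Z[16]=0
i=17: min(r-i=2, Z[2]=3)=2; Z[17]=2
i=18: min(r-i=1, Z[3]=0)=0; Z[18]=0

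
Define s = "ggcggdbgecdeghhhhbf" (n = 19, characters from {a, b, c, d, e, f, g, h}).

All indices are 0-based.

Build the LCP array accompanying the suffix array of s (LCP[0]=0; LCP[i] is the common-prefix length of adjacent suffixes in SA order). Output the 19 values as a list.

[0, 1, 0, 1, 0, 1, 0, 1, 0, 0, 1, 1, 1, 2, 1, 0, 1, 2, 3]

rank | idx | suffix
   0 |  17 | bf
   1 |   6 | bgecdeghhhhbf
   2 |   9 | cdeghhhhbf
   3 |   2 | cggdbgecdeghhhhbf
   4 |   5 | dbgecdeghhhhbf
   5 |  10 | deghhhhbf
   6 |   8 | ecdeghhhhbf
   7 |  11 | eghhhhbf
   8 |  18 | f
   9 |   1 | gcggdbgecdeghhhhbf
  10 |   4 | gdbgecdeghhhhbf
  11 |   7 | gecdeghhhhbf
  12 |   0 | ggcggdbgecdeghhhhbf
  13 |   3 | ggdbgecdeghhhhbf
  14 |  12 | ghhhhbf
  15 |  16 | hbf
  16 |  15 | hhbf
  17 |  14 | hhhbf
  18 |  13 | hhhhbf

SA = [17, 6, 9, 2, 5, 10, 8, 11, 18, 1, 4, 7, 0, 3, 12, 16, 15, 14, 13]
[i] adj suffixes → lcp
  [1] 17/6 → 1 ('b')
  [2] 6/9 → 0 ('')
  [3] 9/2 → 1 ('c')
  [4] 2/5 → 0 ('')
  [5] 5/10 → 1 ('d')
  [6] 10/8 → 0 ('')
  [7] 8/11 → 1 ('e')
  [8] 11/18 → 0 ('')
  [9] 18/1 → 0 ('')
  [10] 1/4 → 1 ('g')
  [11] 4/7 → 1 ('g')
  [12] 7/0 → 1 ('g')
  [13] 0/3 → 2 ('gg')
  [14] 3/12 → 1 ('g')
  [15] 12/16 → 0 ('')
  [16] 16/15 → 1 ('h')
  [17] 15/14 → 2 ('hh')
  [18] 14/13 → 3 ('hhh')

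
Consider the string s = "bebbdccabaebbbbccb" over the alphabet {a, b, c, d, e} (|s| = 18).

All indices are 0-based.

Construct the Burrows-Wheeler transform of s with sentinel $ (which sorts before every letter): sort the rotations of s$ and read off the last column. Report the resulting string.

bcbcaebbebb$ccdbbab

rank  rotation             last
    0  $bebbdccabaebbbbccb  b
    1  abaebbbbccb$bebbdcc  c
    2  aebbbbccb$bebbdccab  b
    3  b$bebbdccabaebbbbcc  c
    4  baebbbbccb$bebbdcca  a
    5  bbbbccb$bebbdccabae  e
    6  bbbccb$bebbdccabaeb  b
    7  bbccb$bebbdccabaebb  b
    8  bbdccabaebbbbccb$be  e
    9  bccb$bebbdccabaebbb  b
   10  bdccabaebbbbccb$beb  b
   11  bebbdccabaebbbbccb$  $
   12  cabaebbbbccb$bebbdc  c
   13  cb$bebbdccabaebbbbc  c
   14  ccabaebbbbccb$bebbd  d
   15  ccb$bebbdccabaebbbb  b
   16  dccabaebbbbccb$bebb  b
   17  ebbbbccb$bebbdccaba  a
   18  ebbdccabaebbbbccb$b  b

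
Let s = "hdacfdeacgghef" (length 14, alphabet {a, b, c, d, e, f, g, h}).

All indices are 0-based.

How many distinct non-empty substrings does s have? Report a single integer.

97

sorted suffixes:
  #0 SA[0]=2  'acfdeacgghef'
  #1 SA[1]=7  'acgghef'
  #2 SA[2]=3  'cfdeacgghef'
  #3 SA[3]=8  'cgghef'
  #4 SA[4]=1  'dacfdeacgghef'
  #5 SA[5]=5  'deacgghef'
  #6 SA[6]=6  'eacgghef'
  #7 SA[7]=12  'ef'
  #8 SA[8]=13  'f'
  #9 SA[9]=4  'fdeacgghef'
  #10 SA[10]=9  'gghef'
  #11 SA[11]=10  'ghef'
  #12 SA[12]=0  'hdacfdeacgghef'
  #13 SA[13]=11  'hef'

SA = [2, 7, 3, 8, 1, 5, 6, 12, 13, 4, 9, 10, 0, 11]
[i] adj suffixes → lcp
  [1] 2/7 → 2 ('ac')
  [2] 7/3 → 0 ('')
  [3] 3/8 → 1 ('c')
  [4] 8/1 → 0 ('')
  [5] 1/5 → 1 ('d')
  [6] 5/6 → 0 ('')
  [7] 6/12 → 1 ('e')
  [8] 12/13 → 0 ('')
  [9] 13/4 → 1 ('f')
  [10] 4/9 → 0 ('')
  [11] 9/10 → 1 ('g')
  [12] 10/0 → 0 ('')
  [13] 0/11 → 1 ('h')

n(n+1)/2 = 14·15/2 = 105
Σ LCP = 0 + 2 + 0 + 1 + 0 + 1 + 0 + 1 + 0 + 1 + 0 + 1 + 0 + 1 = 8
distinct = 105 − 8 = 97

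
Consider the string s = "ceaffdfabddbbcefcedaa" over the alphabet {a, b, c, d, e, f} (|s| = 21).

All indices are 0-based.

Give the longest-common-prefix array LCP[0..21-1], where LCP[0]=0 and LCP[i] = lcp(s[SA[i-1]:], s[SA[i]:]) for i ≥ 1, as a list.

[0, 1, 1, 1, 0, 1, 1, 0, 2, 2, 0, 1, 1, 1, 0, 1, 1, 0, 1, 1, 1]

sorted suffixes:
  #0 SA[0]=20  'a'
  #1 SA[1]=19  'aa'
  #2 SA[2]=7  'abddbbcefcedaa'
  #3 SA[3]=2  'affdfabddbbcefcedaa'
  #4 SA[4]=11  'bbcefcedaa'
  #5 SA[5]=12  'bcefcedaa'
  #6 SA[6]=8  'bddbbcefcedaa'
  #7 SA[7]=0  'ceaffdfabddbbcefcedaa'
  #8 SA[8]=16  'cedaa'
  #9 SA[9]=13  'cefcedaa'
  #10 SA[10]=18  'daa'
  #11 SA[11]=10  'dbbcefcedaa'
  #12 SA[12]=9  'ddbbcefcedaa'
  #13 SA[13]=5  'dfabddbbcefcedaa'
  #14 SA[14]=1  'eaffdfabddbbcefcedaa'
  #15 SA[15]=17  'edaa'
  #16 SA[16]=14  'efcedaa'
  #17 SA[17]=6  'fabddbbcefcedaa'
  #18 SA[18]=15  'fcedaa'
  #19 SA[19]=4  'fdfabddbbcefcedaa'
  #20 SA[20]=3  'ffdfabddbbcefcedaa'

SA = [20, 19, 7, 2, 11, 12, 8, 0, 16, 13, 18, 10, 9, 5, 1, 17, 14, 6, 15, 4, 3]
rank  pair      lcp
   1  s[20:],s[19:]  1  'a'
   2  s[19:],s[7:]  1  'a'
   3  s[7:],s[2:]  1  'a'
   4  s[2:],s[11:]  0  ''
   5  s[11:],s[12:]  1  'b'
   6  s[12:],s[8:]  1  'b'
   7  s[8:],s[0:]  0  ''
   8  s[0:],s[16:]  2  'ce'
   9  s[16:],s[13:]  2  'ce'
  10  s[13:],s[18:]  0  ''
  11  s[18:],s[10:]  1  'd'
  12  s[10:],s[9:]  1  'd'
  13  s[9:],s[5:]  1  'd'
  14  s[5:],s[1:]  0  ''
  15  s[1:],s[17:]  1  'e'
  16  s[17:],s[14:]  1  'e'
  17  s[14:],s[6:]  0  ''
  18  s[6:],s[15:]  1  'f'
  19  s[15:],s[4:]  1  'f'
  20  s[4:],s[3:]  1  'f'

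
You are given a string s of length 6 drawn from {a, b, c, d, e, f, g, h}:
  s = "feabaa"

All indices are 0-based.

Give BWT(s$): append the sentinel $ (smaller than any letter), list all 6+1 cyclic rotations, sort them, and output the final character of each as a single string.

aabeaf$

rank  rotation last
    0  $feabaa  a
    1  a$feaba  a
    2  aa$feab  b
    3  abaa$fe  e
    4  baa$fea  a
    5  eabaa$f  f
    6  feabaa$  $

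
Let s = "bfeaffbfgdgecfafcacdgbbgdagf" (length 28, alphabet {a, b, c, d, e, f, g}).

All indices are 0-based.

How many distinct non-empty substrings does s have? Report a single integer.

381

rank | idx | suffix
   0 |  17 | acdgbbgdagf
   1 |  14 | afcacdgbbgdagf
   2 |   3 | affbfgdgecfafcacdgbbgdagf
   3 |  25 | agf
   4 |  21 | bbgdagf
   5 |   0 | bfeaffbfgdgecfafcacdgbbgdagf
   6 |   6 | bfgdgecfafcacdgbbgdagf
   7 |  22 | bgdagf
   8 |  16 | cacdgbbgdagf
   9 |  18 | cdgbbgdagf
  10 |  12 | cfafcacdgbbgdagf
  11 |  24 | dagf
  12 |  19 | dgbbgdagf
  13 |   9 | dgecfafcacdgbbgdagf
  14 |   2 | eaffbfgdgecfafcacdgbbgdagf
  15 |  11 | ecfafcacdgbbgdagf
  16 |  27 | f
  17 |  13 | fafcacdgbbgdagf
  18 |   5 | fbfgdgecfafcacdgbbgdagf
  19 |  15 | fcacdgbbgdagf
  20 |   1 | feaffbfgdgecfafcacdgbbgdagf
  21 |   4 | ffbfgdgecfafcacdgbbgdagf
  22 |   7 | fgdgecfafcacdgbbgdagf
  23 |  20 | gbbgdagf
  24 |  23 | gdagf
  25 |   8 | gdgecfafcacdgbbgdagf
  26 |  10 | gecfafcacdgbbgdagf
  27 |  26 | gf

SA = [17, 14, 3, 25, 21, 0, 6, 22, 16, 18, 12, 24, 19, 9, 2, 11, 27, 13, 5, 15, 1, 4, 7, 20, 23, 8, 10, 26]
[i] adj suffixes → lcp
  [1] 17/14 → 1 ('a')
  [2] 14/3 → 2 ('af')
  [3] 3/25 → 1 ('a')
  [4] 25/21 → 0 ('')
  [5] 21/0 → 1 ('b')
  [6] 0/6 → 2 ('bf')
  [7] 6/22 → 1 ('b')
  [8] 22/16 → 0 ('')
  [9] 16/18 → 1 ('c')
  [10] 18/12 → 1 ('c')
  [11] 12/24 → 0 ('')
  [12] 24/19 → 1 ('d')
  [13] 19/9 → 2 ('dg')
  [14] 9/2 → 0 ('')
  [15] 2/11 → 1 ('e')
  [16] 11/27 → 0 ('')
  [17] 27/13 → 1 ('f')
  [18] 13/5 → 1 ('f')
  [19] 5/15 → 1 ('f')
  [20] 15/1 → 1 ('f')
  [21] 1/4 → 1 ('f')
  [22] 4/7 → 1 ('f')
  [23] 7/20 → 0 ('')
  [24] 20/23 → 1 ('g')
  [25] 23/8 → 2 ('gd')
  [26] 8/10 → 1 ('g')
  [27] 10/26 → 1 ('g')

n(n+1)/2 = 28·29/2 = 406
Σ LCP = 0 + 1 + 2 + 1 + 0 + 1 + 2 + 1 + 0 + 1 + 1 + 0 + 1 + 2 + 0 + 1 + 0 + 1 + 1 + 1 + 1 + 1 + 1 + 0 + 1 + 2 + 1 + 1 = 25
distinct = 406 − 25 = 381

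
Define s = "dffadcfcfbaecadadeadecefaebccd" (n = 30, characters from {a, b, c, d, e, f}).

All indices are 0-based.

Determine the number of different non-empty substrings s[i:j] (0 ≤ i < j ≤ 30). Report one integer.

432

rank→(start, suffix):
  0 → (13, 'adadeadecefaebccd')
  1 → (3, 'adcfcfbaecadadeadecefaebccd')
  2 → (15, 'adeadecefaebccd')
  3 → (18, 'adecefaebccd')
  4 → (24, 'aebccd')
  5 → (10, 'aecadadeadecefaebccd')
  6 → (9, 'baecadadeadecefaebccd')
  7 → (26, 'bccd')
  8 → (12, 'cadadeadecefaebccd')
  9 → (27, 'ccd')
  10 → (28, 'cd')
  11 → (21, 'cefaebccd')
  12 → (7, 'cfbaecadadeadecefaebccd')
  13 → (5, 'cfcfbaecadadeadecefaebccd')
  14 → (29, 'd')
  15 → (14, 'dadeadecefaebccd')
  16 → (4, 'dcfcfbaecadadeadecefaebccd')
  17 → (16, 'deadecefaebccd')
  18 → (19, 'decefaebccd')
  19 → (0, 'dffadcfcfbaecadadeadecefaebccd')
  20 → (17, 'eadecefaebccd')
  21 → (25, 'ebccd')
  22 → (11, 'ecadadeadecefaebccd')
  23 → (20, 'ecefaebccd')
  24 → (22, 'efaebccd')
  25 → (2, 'fadcfcfbaecadadeadecefaebccd')
  26 → (23, 'faebccd')
  27 → (8, 'fbaecadadeadecefaebccd')
  28 → (6, 'fcfbaecadadeadecefaebccd')
  29 → (1, 'ffadcfcfbaecadadeadecefaebccd')

SA = [13, 3, 15, 18, 24, 10, 9, 26, 12, 27, 28, 21, 7, 5, 29, 14, 4, 16, 19, 0, 17, 25, 11, 20, 22, 2, 23, 8, 6, 1]
[i] adj suffixes → lcp
  [1] 13/3 → 2 ('ad')
  [2] 3/15 → 2 ('ad')
  [3] 15/18 → 3 ('ade')
  [4] 18/24 → 1 ('a')
  [5] 24/10 → 2 ('ae')
  [6] 10/9 → 0 ('')
  [7] 9/26 → 1 ('b')
  [8] 26/12 → 0 ('')
  [9] 12/27 → 1 ('c')
  [10] 27/28 → 1 ('c')
  [11] 28/21 → 1 ('c')
  [12] 21/7 → 1 ('c')
  [13] 7/5 → 2 ('cf')
  [14] 5/29 → 0 ('')
  [15] 29/14 → 1 ('d')
  [16] 14/4 → 1 ('d')
  [17] 4/16 → 1 ('d')
  [18] 16/19 → 2 ('de')
  [19] 19/0 → 1 ('d')
  [20] 0/17 → 0 ('')
  [21] 17/25 → 1 ('e')
  [22] 25/11 → 1 ('e')
  [23] 11/20 → 2 ('ec')
  [24] 20/22 → 1 ('e')
  [25] 22/2 → 0 ('')
  [26] 2/23 → 2 ('fa')
  [27] 23/8 → 1 ('f')
  [28] 8/6 → 1 ('f')
  [29] 6/1 → 1 ('f')

n(n+1)/2 = 30·31/2 = 465
Σ LCP = 0 + 2 + 2 + 3 + 1 + 2 + 0 + 1 + 0 + 1 + 1 + 1 + 1 + 2 + 0 + 1 + 1 + 1 + 2 + 1 + 0 + 1 + 1 + 2 + 1 + 0 + 2 + 1 + 1 + 1 = 33
distinct = 465 − 33 = 432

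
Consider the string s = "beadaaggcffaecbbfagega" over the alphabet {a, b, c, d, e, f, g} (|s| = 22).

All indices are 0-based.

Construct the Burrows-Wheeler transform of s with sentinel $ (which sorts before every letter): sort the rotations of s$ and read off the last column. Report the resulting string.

rank  rotation                 last
    0  $beadaaggcffaecbbfagega  a
    1  a$beadaaggcffaecbbfageg  g
    2  aaggcffaecbbfagega$bead  d
    3  adaaggcffaecbbfagega$be  e
    4  aecbbfagega$beadaaggcff  f
    5  agega$beadaaggcffaecbbf  f
    6  aggcffaecbbfagega$beada  a
    7  bbfagega$beadaaggcffaec  c
    8  beadaaggcffaecbbfagega$  $
    9  bfagega$beadaaggcffaecb  b
   10  cbbfagega$beadaaggcffae  e
   11  cffaecbbfagega$beadaagg  g
   12  daaggcffaecbbfagega$bea  a
   13  eadaaggcffaecbbfagega$b  b
   14  ecbbfagega$beadaaggcffa  a
   15  ega$beadaaggcffaecbbfag  g
   16  faecbbfagega$beadaaggcf  f
   17  fagega$beadaaggcffaecbb  b
   18  ffaecbbfagega$beadaaggc  c
   19  ga$beadaaggcffaecbbfage  e
   20  gcffaecbbfagega$beadaag  g
   21  gega$beadaaggcffaecbbfa  a
   22  ggcffaecbbfagega$beadaa  a

agdeffac$begabagfbcegaa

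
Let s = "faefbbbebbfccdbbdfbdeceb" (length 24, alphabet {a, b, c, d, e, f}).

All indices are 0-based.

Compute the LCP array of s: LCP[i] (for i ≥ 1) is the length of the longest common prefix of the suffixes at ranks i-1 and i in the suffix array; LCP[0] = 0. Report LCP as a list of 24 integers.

rank | idx | suffix
   0 |   1 | aefbbbebbfccdbbdfbdeceb
   1 |  23 | b
   2 |   4 | bbbebbfccdbbdfbdeceb
   3 |  14 | bbdfbdeceb
   4 |   5 | bbebbfccdbbdfbdeceb
   5 |   8 | bbfccdbbdfbdeceb
   6 |  18 | bdeceb
   7 |  15 | bdfbdeceb
   8 |   6 | bebbfccdbbdfbdeceb
   9 |   9 | bfccdbbdfbdeceb
  10 |  11 | ccdbbdfbdeceb
  11 |  12 | cdbbdfbdeceb
  12 |  21 | ceb
  13 |  13 | dbbdfbdeceb
  14 |  19 | deceb
  15 |  16 | dfbdeceb
  16 |  22 | eb
  17 |   7 | ebbfccdbbdfbdeceb
  18 |  20 | eceb
  19 |   2 | efbbbebbfccdbbdfbdeceb
  20 |   0 | faefbbbebbfccdbbdfbdeceb
  21 |   3 | fbbbebbfccdbbdfbdeceb
  22 |  17 | fbdeceb
  23 |  10 | fccdbbdfbdeceb

SA = [1, 23, 4, 14, 5, 8, 18, 15, 6, 9, 11, 12, 21, 13, 19, 16, 22, 7, 20, 2, 0, 3, 17, 10]
i: (SA[i-1],SA[i]) lcp shared
  1: (1,23) 0 ''
  2: (23,4) 1 'b'
  3: (4,14) 2 'bb'
  4: (14,5) 2 'bb'
  5: (5,8) 2 'bb'
  6: (8,18) 1 'b'
  7: (18,15) 2 'bd'
  8: (15,6) 1 'b'
  9: (6,9) 1 'b'
  10: (9,11) 0 ''
  11: (11,12) 1 'c'
  12: (12,21) 1 'c'
  13: (21,13) 0 ''
  14: (13,19) 1 'd'
  15: (19,16) 1 'd'
  16: (16,22) 0 ''
  17: (22,7) 2 'eb'
  18: (7,20) 1 'e'
  19: (20,2) 1 'e'
  20: (2,0) 0 ''
  21: (0,3) 1 'f'
  22: (3,17) 2 'fb'
  23: (17,10) 1 'f'

[0, 0, 1, 2, 2, 2, 1, 2, 1, 1, 0, 1, 1, 0, 1, 1, 0, 2, 1, 1, 0, 1, 2, 1]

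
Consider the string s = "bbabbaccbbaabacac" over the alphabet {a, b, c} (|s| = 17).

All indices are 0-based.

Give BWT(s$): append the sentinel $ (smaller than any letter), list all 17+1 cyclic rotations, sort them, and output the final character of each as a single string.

rank  rotation            last
    0  $bbabbaccbbaabacac  c
    1  aabacac$bbabbaccbb  b
    2  abacac$bbabbaccbba  a
    3  abbaccbbaabacac$bb  b
    4  ac$bbabbaccbbaabac  c
    5  acac$bbabbaccbbaab  b
    6  accbbaabacac$bbabb  b
    7  baabacac$bbabbaccb  b
    8  babbaccbbaabacac$b  b
    9  bacac$bbabbaccbbaa  a
   10  baccbbaabacac$bbab  b
   11  bbaabacac$bbabbacc  c
   12  bbabbaccbbaabacac$  $
   13  bbaccbbaabacac$bba  a
   14  c$bbabbaccbbaabaca  a
   15  cac$bbabbaccbbaaba  a
   16  cbbaabacac$bbabbac  c
   17  ccbbaabacac$bbabba  a

cbabcbbbbabc$aaaca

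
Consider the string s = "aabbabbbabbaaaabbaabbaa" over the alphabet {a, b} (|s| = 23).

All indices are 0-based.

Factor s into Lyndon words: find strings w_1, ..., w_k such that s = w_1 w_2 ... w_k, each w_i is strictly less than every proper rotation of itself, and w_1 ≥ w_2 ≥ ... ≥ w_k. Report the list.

["aabbabbbabb", "aaaabbaabb", "a", "a"]

emit factor 1: 'aabbabbbabb' (i=0, period=11)
emit factor 2: 'aaaabbaabb' (i=11, period=10)
emit factor 3: 'a' (i=21, period=1)
emit factor 4: 'a' (i=22, period=1)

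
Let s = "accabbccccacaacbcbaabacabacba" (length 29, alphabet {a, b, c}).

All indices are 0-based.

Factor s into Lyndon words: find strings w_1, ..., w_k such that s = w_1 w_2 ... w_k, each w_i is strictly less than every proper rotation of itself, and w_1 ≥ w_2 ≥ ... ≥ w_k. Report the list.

["acc", "abbccccac", "aacbcb", "aabacabacb", "a"]

emit factor 1: 'acc' (i=0, period=3)
emit factor 2: 'abbccccac' (i=3, period=9)
emit factor 3: 'aacbcb' (i=12, period=6)
emit factor 4: 'aabacabacb' (i=18, period=10)
emit factor 5: 'a' (i=28, period=1)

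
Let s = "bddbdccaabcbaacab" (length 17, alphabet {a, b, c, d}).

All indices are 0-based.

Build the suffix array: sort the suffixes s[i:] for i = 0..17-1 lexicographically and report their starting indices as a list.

sorted suffixes:
  #0 SA[0]=7  'aabcbaacab'
  #1 SA[1]=12  'aacab'
  #2 SA[2]=15  'ab'
  #3 SA[3]=8  'abcbaacab'
  #4 SA[4]=13  'acab'
  #5 SA[5]=16  'b'
  #6 SA[6]=11  'baacab'
  #7 SA[7]=9  'bcbaacab'
  #8 SA[8]=3  'bdccaabcbaacab'
  #9 SA[9]=0  'bddbdccaabcbaacab'
  #10 SA[10]=6  'caabcbaacab'
  #11 SA[11]=14  'cab'
  #12 SA[12]=10  'cbaacab'
  #13 SA[13]=5  'ccaabcbaacab'
  #14 SA[14]=2  'dbdccaabcbaacab'
  #15 SA[15]=4  'dccaabcbaacab'
  #16 SA[16]=1  'ddbdccaabcbaacab'

[7, 12, 15, 8, 13, 16, 11, 9, 3, 0, 6, 14, 10, 5, 2, 4, 1]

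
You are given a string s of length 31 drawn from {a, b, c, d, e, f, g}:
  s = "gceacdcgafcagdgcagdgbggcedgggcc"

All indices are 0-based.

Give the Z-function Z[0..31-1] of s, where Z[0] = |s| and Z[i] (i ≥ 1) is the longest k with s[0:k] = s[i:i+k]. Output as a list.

[31, 0, 0, 0, 0, 0, 0, 1, 0, 0, 0, 0, 1, 0, 2, 0, 0, 1, 0, 1, 0, 1, 3, 0, 0, 0, 1, 1, 2, 0, 0]

Z[0]=31
i=1: outside box; Z[1]=0
i=2: outside box; Z[2]=0
i=3: outside box; Z[3]=0
i=4: outside box; Z[4]=0
i=5: outside box; Z[5]=0
i=6: outside box; Z[6]=0
i=7: outside box; Z[7]=1 extend→box=[7,8)
i=8: outside box; Z[8]=0
i=9: outside box; Z[9]=0
i=10: outside box; Z[10]=0
i=11: outside box; Z[11]=0
i=12: outside box; Z[12]=1 extend→box=[12,13)
i=13: outside box; Z[13]=0
i=14: outside box; Z[14]=2 extend→box=[14,16)
i=15: min(r-i=1, Z[1]=0)=0; Z[15]=0
i=16: outside box; Z[16]=0
i=17: outside box; Z[17]=1 extend→box=[17,18)
i=18: outside box; Z[18]=0
i=19: outside box; Z[19]=1 extend→box=[19,20)
i=20: outside box; Z[20]=0
i=21: outside box; Z[21]=1 extend→box=[21,22)
i=22: outside box; Z[22]=3 extend→box=[22,25)
i=23: min(r-i=2, Z[1]=0)=0; Z[23]=0
i=24: min(r-i=1, Z[2]=0)=0; Z[24]=0
i=25: outside box; Z[25]=0
i=26: outside box; Z[26]=1 extend→box=[26,27)
i=27: outside box; Z[27]=1 extend→box=[27,28)
i=28: outside box; Z[28]=2 extend→box=[28,30)
i=29: min(r-i=1, Z[1]=0)=0; Z[29]=0
i=30: outside box; Z[30]=0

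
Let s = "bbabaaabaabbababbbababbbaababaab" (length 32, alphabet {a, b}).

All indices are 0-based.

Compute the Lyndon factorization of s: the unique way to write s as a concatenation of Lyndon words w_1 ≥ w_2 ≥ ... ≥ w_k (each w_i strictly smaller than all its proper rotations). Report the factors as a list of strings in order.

["b", "b", "ab", "aaabaabbababbbababbbaababaab"]

emit factor 1: 'b' (i=0, period=1)
emit factor 2: 'b' (i=1, period=1)
emit factor 3: 'ab' (i=2, period=2)
emit factor 4: 'aaabaabbababbbababbbaababaab' (i=4, period=28)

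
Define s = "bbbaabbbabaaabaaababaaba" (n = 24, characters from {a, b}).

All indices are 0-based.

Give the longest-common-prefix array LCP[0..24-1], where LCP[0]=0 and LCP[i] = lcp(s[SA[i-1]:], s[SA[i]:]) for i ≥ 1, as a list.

[0, 1, 5, 2, 4, 4, 3, 1, 3, 7, 4, 3, 2, 0, 2, 6, 3, 4, 2, 5, 1, 3, 2, 4]

sorted suffixes:
  #0 SA[0]=23  'a'
  #1 SA[1]=10  'aaabaaababaaba'
  #2 SA[2]=14  'aaababaaba'
  #3 SA[3]=20  'aaba'
  #4 SA[4]=11  'aabaaababaaba'
  #5 SA[5]=15  'aababaaba'
  #6 SA[6]=3  'aabbbabaaabaaababaaba'
  #7 SA[7]=21  'aba'
  #8 SA[8]=8  'abaaabaaababaaba'
  #9 SA[9]=12  'abaaababaaba'
  #10 SA[10]=18  'abaaba'
  #11 SA[11]=16  'ababaaba'
  #12 SA[12]=4  'abbbabaaabaaababaaba'
  #13 SA[13]=22  'ba'
  #14 SA[14]=9  'baaabaaababaaba'
  #15 SA[15]=13  'baaababaaba'
  #16 SA[16]=19  'baaba'
  #17 SA[17]=2  'baabbbabaaabaaababaaba'
  #18 SA[18]=7  'babaaabaaababaaba'
  #19 SA[19]=17  'babaaba'
  #20 SA[20]=1  'bbaabbbabaaabaaababaaba'
  #21 SA[21]=6  'bbabaaabaaababaaba'
  #22 SA[22]=0  'bbbaabbbabaaabaaababaaba'
  #23 SA[23]=5  'bbbabaaabaaababaaba'

SA = [23, 10, 14, 20, 11, 15, 3, 21, 8, 12, 18, 16, 4, 22, 9, 13, 19, 2, 7, 17, 1, 6, 0, 5]
[i] adj suffixes → lcp
  [1] 23/10 → 1 ('a')
  [2] 10/14 → 5 ('aaaba')
  [3] 14/20 → 2 ('aa')
  [4] 20/11 → 4 ('aaba')
  [5] 11/15 → 4 ('aaba')
  [6] 15/3 → 3 ('aab')
  [7] 3/21 → 1 ('a')
  [8] 21/8 → 3 ('aba')
  [9] 8/12 → 7 ('abaaaba')
  [10] 12/18 → 4 ('abaa')
  [11] 18/16 → 3 ('aba')
  [12] 16/4 → 2 ('ab')
  [13] 4/22 → 0 ('')
  [14] 22/9 → 2 ('ba')
  [15] 9/13 → 6 ('baaaba')
  [16] 13/19 → 3 ('baa')
  [17] 19/2 → 4 ('baab')
  [18] 2/7 → 2 ('ba')
  [19] 7/17 → 5 ('babaa')
  [20] 17/1 → 1 ('b')
  [21] 1/6 → 3 ('bba')
  [22] 6/0 → 2 ('bb')
  [23] 0/5 → 4 ('bbba')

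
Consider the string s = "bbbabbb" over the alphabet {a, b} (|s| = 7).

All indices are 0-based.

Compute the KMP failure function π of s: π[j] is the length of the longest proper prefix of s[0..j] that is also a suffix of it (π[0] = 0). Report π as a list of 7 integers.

[0, 1, 2, 0, 1, 2, 3]

π[0] = 0
j=1 s[j]='b': π[1]=1 (border 'b')
j=2 s[j]='b': π[2]=2 (border 'bb')
j=3 s[j]='a': k: 2→1→0; π[3]=0 (border '')
j=4 s[j]='b': π[4]=1 (border 'b')
j=5 s[j]='b': π[5]=2 (border 'bb')
j=6 s[j]='b': π[6]=3 (border 'bbb')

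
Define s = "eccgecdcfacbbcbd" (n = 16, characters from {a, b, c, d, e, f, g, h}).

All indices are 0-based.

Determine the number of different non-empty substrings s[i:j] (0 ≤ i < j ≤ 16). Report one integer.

rank | idx | suffix
   0 |   9 | acbbcbd
   1 |  11 | bbcbd
   2 |  12 | bcbd
   3 |  14 | bd
   4 |  10 | cbbcbd
   5 |  13 | cbd
   6 |   1 | ccgecdcfacbbcbd
   7 |   5 | cdcfacbbcbd
   8 |   7 | cfacbbcbd
   9 |   2 | cgecdcfacbbcbd
  10 |  15 | d
  11 |   6 | dcfacbbcbd
  12 |   0 | eccgecdcfacbbcbd
  13 |   4 | ecdcfacbbcbd
  14 |   8 | facbbcbd
  15 |   3 | gecdcfacbbcbd

SA = [9, 11, 12, 14, 10, 13, 1, 5, 7, 2, 15, 6, 0, 4, 8, 3]
i: (SA[i-1],SA[i]) lcp shared
  1: (9,11) 0 ''
  2: (11,12) 1 'b'
  3: (12,14) 1 'b'
  4: (14,10) 0 ''
  5: (10,13) 2 'cb'
  6: (13,1) 1 'c'
  7: (1,5) 1 'c'
  8: (5,7) 1 'c'
  9: (7,2) 1 'c'
  10: (2,15) 0 ''
  11: (15,6) 1 'd'
  12: (6,0) 0 ''
  13: (0,4) 2 'ec'
  14: (4,8) 0 ''
  15: (8,3) 0 ''

n(n+1)/2 = 16·17/2 = 136
Σ LCP = 0 + 0 + 1 + 1 + 0 + 2 + 1 + 1 + 1 + 1 + 0 + 1 + 0 + 2 + 0 + 0 = 11
distinct = 136 − 11 = 125

125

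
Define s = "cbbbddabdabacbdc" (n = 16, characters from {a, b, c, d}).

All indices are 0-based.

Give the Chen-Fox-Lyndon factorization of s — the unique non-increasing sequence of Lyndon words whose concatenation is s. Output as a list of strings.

["c", "bbbdd", "abd", "abacbdc"]

emit factor 1: 'c' (i=0, period=1)
emit factor 2: 'bbbdd' (i=1, period=5)
emit factor 3: 'abd' (i=6, period=3)
emit factor 4: 'abacbdc' (i=9, period=7)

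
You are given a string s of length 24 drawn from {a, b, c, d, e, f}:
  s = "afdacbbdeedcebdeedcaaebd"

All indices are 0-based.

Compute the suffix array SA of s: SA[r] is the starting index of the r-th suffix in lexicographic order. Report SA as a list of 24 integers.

[19, 3, 20, 0, 5, 22, 13, 6, 18, 4, 11, 23, 2, 17, 10, 14, 7, 21, 12, 16, 9, 15, 8, 1]

rank→(start, suffix):
  0 → (19, 'aaebd')
  1 → (3, 'acbbdeedcebdeedcaaebd')
  2 → (20, 'aebd')
  3 → (0, 'afdacbbdeedcebdeedcaaebd')
  4 → (5, 'bbdeedcebdeedcaaebd')
  5 → (22, 'bd')
  6 → (13, 'bdeedcaaebd')
  7 → (6, 'bdeedcebdeedcaaebd')
  8 → (18, 'caaebd')
  9 → (4, 'cbbdeedcebdeedcaaebd')
  10 → (11, 'cebdeedcaaebd')
  11 → (23, 'd')
  12 → (2, 'dacbbdeedcebdeedcaaebd')
  13 → (17, 'dcaaebd')
  14 → (10, 'dcebdeedcaaebd')
  15 → (14, 'deedcaaebd')
  16 → (7, 'deedcebdeedcaaebd')
  17 → (21, 'ebd')
  18 → (12, 'ebdeedcaaebd')
  19 → (16, 'edcaaebd')
  20 → (9, 'edcebdeedcaaebd')
  21 → (15, 'eedcaaebd')
  22 → (8, 'eedcebdeedcaaebd')
  23 → (1, 'fdacbbdeedcebdeedcaaebd')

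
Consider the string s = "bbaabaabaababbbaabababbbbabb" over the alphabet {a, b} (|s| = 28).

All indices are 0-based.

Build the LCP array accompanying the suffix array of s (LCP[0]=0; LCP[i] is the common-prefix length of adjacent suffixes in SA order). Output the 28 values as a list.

[0, 7, 4, 5, 1, 6, 3, 4, 6, 2, 3, 4, 0, 1, 8, 5, 6, 2, 3, 4, 5, 1, 2, 6, 3, 2, 4, 3]

sorted suffixes:
  #0 SA[0]=2  'aabaabaababbbaabababbbbabb'
  #1 SA[1]=5  'aabaababbbaabababbbbabb'
  #2 SA[2]=15  'aabababbbbabb'
  #3 SA[3]=8  'aababbbaabababbbbabb'
  #4 SA[4]=3  'abaabaababbbaabababbbbabb'
  #5 SA[5]=6  'abaababbbaabababbbbabb'
  #6 SA[6]=16  'abababbbbabb'
  #7 SA[7]=9  'ababbbaabababbbbabb'
  #8 SA[8]=18  'ababbbbabb'
  #9 SA[9]=25  'abb'
  #10 SA[10]=11  'abbbaabababbbbabb'
  #11 SA[11]=20  'abbbbabb'
  #12 SA[12]=27  'b'
  #13 SA[13]=1  'baabaabaababbbaabababbbbabb'
  #14 SA[14]=4  'baabaababbbaabababbbbabb'
  #15 SA[15]=14  'baabababbbbabb'
  #16 SA[16]=7  'baababbbaabababbbbabb'
  #17 SA[17]=17  'bababbbbabb'
  #18 SA[18]=24  'babb'
  #19 SA[19]=10  'babbbaabababbbbabb'
  #20 SA[20]=19  'babbbbabb'
  #21 SA[21]=26  'bb'
  #22 SA[22]=0  'bbaabaabaababbbaabababbbbabb'
  #23 SA[23]=13  'bbaabababbbbabb'
  #24 SA[24]=23  'bbabb'
  #25 SA[25]=12  'bbbaabababbbbabb'
  #26 SA[26]=22  'bbbabb'
  #27 SA[27]=21  'bbbbabb'

SA = [2, 5, 15, 8, 3, 6, 16, 9, 18, 25, 11, 20, 27, 1, 4, 14, 7, 17, 24, 10, 19, 26, 0, 13, 23, 12, 22, 21]
rank  pair      lcp
   1  s[2:],s[5:]  7  'aabaaba'
   2  s[5:],s[15:]  4  'aaba'
   3  s[15:],s[8:]  5  'aabab'
   4  s[8:],s[3:]  1  'a'
   5  s[3:],s[6:]  6  'abaaba'
   6  s[6:],s[16:]  3  'aba'
   7  s[16:],s[9:]  4  'abab'
   8  s[9:],s[18:]  6  'ababbb'
   9  s[18:],s[25:]  2  'ab'
  10  s[25:],s[11:]  3  'abb'
  11  s[11:],s[20:]  4  'abbb'
  12  s[20:],s[27:]  0  ''
  13  s[27:],s[1:]  1  'b'
  14  s[1:],s[4:]  8  'baabaaba'
  15  s[4:],s[14:]  5  'baaba'
  16  s[14:],s[7:]  6  'baabab'
  17  s[7:],s[17:]  2  'ba'
  18  s[17:],s[24:]  3  'bab'
  19  s[24:],s[10:]  4  'babb'
  20  s[10:],s[19:]  5  'babbb'
  21  s[19:],s[26:]  1  'b'
  22  s[26:],s[0:]  2  'bb'
  23  s[0:],s[13:]  6  'bbaaba'
  24  s[13:],s[23:]  3  'bba'
  25  s[23:],s[12:]  2  'bb'
  26  s[12:],s[22:]  4  'bbba'
  27  s[22:],s[21:]  3  'bbb'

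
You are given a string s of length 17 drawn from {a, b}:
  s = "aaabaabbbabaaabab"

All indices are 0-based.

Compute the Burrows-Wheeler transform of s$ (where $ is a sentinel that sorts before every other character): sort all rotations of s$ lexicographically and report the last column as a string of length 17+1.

b$baabbbaaaaaaabba

rank  rotation            last
    0  $aaabaabbbabaaabab  b
    1  aaabaabbbabaaabab$  $
    2  aaabab$aaabaabbbab  b
    3  aabaabbbabaaabab$a  a
    4  aabab$aaabaabbbaba  a
    5  aabbbabaaabab$aaab  b
    6  ab$aaabaabbbabaaab  b
    7  abaaabab$aaabaabbb  b
    8  abaabbbabaaabab$aa  a
    9  abab$aaabaabbbabaa  a
   10  abbbabaaabab$aaaba  a
   11  b$aaabaabbbabaaaba  a
   12  baaabab$aaabaabbba  a
   13  baabbbabaaabab$aaa  a
   14  bab$aaabaabbbabaaa  a
   15  babaaabab$aaabaabb  b
   16  bbabaaabab$aaabaab  b
   17  bbbabaaabab$aaabaa  a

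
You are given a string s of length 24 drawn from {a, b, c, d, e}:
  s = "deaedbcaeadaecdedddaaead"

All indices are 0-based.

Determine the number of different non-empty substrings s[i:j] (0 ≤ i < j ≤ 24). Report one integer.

rank | idx | suffix
   0 |  19 | aaead
   1 |  22 | ad
   2 |   9 | adaecdedddaaead
   3 |  20 | aead
   4 |   7 | aeadaecdedddaaead
   5 |  11 | aecdedddaaead
   6 |   2 | aedbcaeadaecdedddaaead
   7 |   5 | bcaeadaecdedddaaead
   8 |   6 | caeadaecdedddaaead
   9 |  13 | cdedddaaead
  10 |  23 | d
  11 |  18 | daaead
  12 |  10 | daecdedddaaead
  13 |   4 | dbcaeadaecdedddaaead
  14 |  17 | ddaaead
  15 |  16 | dddaaead
  16 |   0 | deaedbcaeadaecdedddaaead
  17 |  14 | dedddaaead
  18 |  21 | ead
  19 |   8 | eadaecdedddaaead
  20 |   1 | eaedbcaeadaecdedddaaead
  21 |  12 | ecdedddaaead
  22 |   3 | edbcaeadaecdedddaaead
  23 |  15 | edddaaead

SA = [19, 22, 9, 20, 7, 11, 2, 5, 6, 13, 23, 18, 10, 4, 17, 16, 0, 14, 21, 8, 1, 12, 3, 15]
i: (SA[i-1],SA[i]) lcp shared
  1: (19,22) 1 'a'
  2: (22,9) 2 'ad'
  3: (9,20) 1 'a'
  4: (20,7) 4 'aead'
  5: (7,11) 2 'ae'
  6: (11,2) 2 'ae'
  7: (2,5) 0 ''
  8: (5,6) 0 ''
  9: (6,13) 1 'c'
  10: (13,23) 0 ''
  11: (23,18) 1 'd'
  12: (18,10) 2 'da'
  13: (10,4) 1 'd'
  14: (4,17) 1 'd'
  15: (17,16) 2 'dd'
  16: (16,0) 1 'd'
  17: (0,14) 2 'de'
  18: (14,21) 0 ''
  19: (21,8) 3 'ead'
  20: (8,1) 2 'ea'
  21: (1,12) 1 'e'
  22: (12,3) 1 'e'
  23: (3,15) 2 'ed'

n(n+1)/2 = 24·25/2 = 300
Σ LCP = 0 + 1 + 2 + 1 + 4 + 2 + 2 + 0 + 0 + 1 + 0 + 1 + 2 + 1 + 1 + 2 + 1 + 2 + 0 + 3 + 2 + 1 + 1 + 2 = 32
distinct = 300 − 32 = 268

268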